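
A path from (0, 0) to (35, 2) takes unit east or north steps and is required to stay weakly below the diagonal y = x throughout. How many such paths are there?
Number of paths = 629

By the reflection principle (André's argument), the number of monotone paths to (35, 2) with n ≤ m that never go above y = x is C(37, 35) − C(37, 36) = 666 − 37 = 629.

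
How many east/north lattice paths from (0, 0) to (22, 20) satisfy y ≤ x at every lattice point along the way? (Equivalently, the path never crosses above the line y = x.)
Number of paths = 67016296620

By the reflection principle (André's argument), the number of monotone paths to (22, 20) with n ≤ m that never go above y = x is C(42, 22) − C(42, 23) = 513791607420 − 446775310800 = 67016296620.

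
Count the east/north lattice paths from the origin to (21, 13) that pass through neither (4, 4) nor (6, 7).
Number of paths = 654133036

Inclusion–exclusion. Total paths: C(34, 21) = 927983760. Through P₁: C(8, 4)·C(26, 17) = 218718500. Through P₂: C(13, 6)·C(21, 15) = 93117024. Since P₁ is strictly southwest of P₂, a monotone path through both must visit P₁ then P₂; paths through both = C(8, 4)·C(5, 2)·C(21, 15) = 37984800. Avoid both = 927983760 − 218718500 − 93117024 + 37984800 = 654133036.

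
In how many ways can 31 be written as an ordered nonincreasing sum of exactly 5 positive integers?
p(31, 5 parts) = 427

Partitions of n into exactly k parts are in bijection with partitions of n − k into at most k parts (subtract 1 from each part). So p(31, exactly 5) = p(26, parts ≤ 5). Computing via the recurrence p(m, j) = p(m, j−1) + p(m−j, j) gives 427.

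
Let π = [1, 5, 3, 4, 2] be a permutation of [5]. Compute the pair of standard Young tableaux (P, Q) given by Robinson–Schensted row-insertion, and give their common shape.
P = [1, 2, 4] / [3] / [5];  Q = [1, 2, 4] / [3] / [5];  common shape = (3, 1, 1)

Row-insert the values π_1, π_2, … into P one at a time, bumping the leftmost entry strictly greater than the inserted value down to the next row. The recording tableau Q records, in position (i, j), the step at which that cell was added to P.
  Insert 1 (step 1): P = [1];  Q = [1]
  Insert 5 (step 2): P = [1, 5];  Q = [1, 2]
  Insert 3 (step 3): P = [1, 3] / [5];  Q = [1, 2] / [3]
  Insert 4 (step 4): P = [1, 3, 4] / [5];  Q = [1, 2, 4] / [3]
  Insert 2 (step 5): P = [1, 2, 4] / [3] / [5];  Q = [1, 2, 4] / [3] / [5]
Final shape: (3, 1, 1).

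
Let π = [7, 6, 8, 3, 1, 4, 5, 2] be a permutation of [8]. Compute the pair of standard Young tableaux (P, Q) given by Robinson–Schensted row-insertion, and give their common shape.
P = [1, 2, 5] / [3, 4] / [6, 8] / [7];  Q = [1, 3, 7] / [2, 6] / [4, 8] / [5];  common shape = (3, 2, 2, 1)

Row-insert the values π_1, π_2, … into P one at a time, bumping the leftmost entry strictly greater than the inserted value down to the next row. The recording tableau Q records, in position (i, j), the step at which that cell was added to P.
  Insert 7 (step 1): P = [7];  Q = [1]
  Insert 6 (step 2): P = [6] / [7];  Q = [1] / [2]
  Insert 8 (step 3): P = [6, 8] / [7];  Q = [1, 3] / [2]
  Insert 3 (step 4): P = [3, 8] / [6] / [7];  Q = [1, 3] / [2] / [4]
  Insert 1 (step 5): P = [1, 8] / [3] / [6] / [7];  Q = [1, 3] / [2] / [4] / [5]
  Insert 4 (step 6): P = [1, 4] / [3, 8] / [6] / [7];  Q = [1, 3] / [2, 6] / [4] / [5]
  Insert 5 (step 7): P = [1, 4, 5] / [3, 8] / [6] / [7];  Q = [1, 3, 7] / [2, 6] / [4] / [5]
  Insert 2 (step 8): P = [1, 2, 5] / [3, 4] / [6, 8] / [7];  Q = [1, 3, 7] / [2, 6] / [4, 8] / [5]
Final shape: (3, 2, 2, 1).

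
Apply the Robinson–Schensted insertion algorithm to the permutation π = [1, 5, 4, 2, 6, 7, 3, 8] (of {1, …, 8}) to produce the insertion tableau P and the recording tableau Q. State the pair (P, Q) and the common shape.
P = [1, 2, 3, 7, 8] / [4, 6] / [5];  Q = [1, 2, 5, 6, 8] / [3, 7] / [4];  common shape = (5, 2, 1)

Row-insert the values π_1, π_2, … into P one at a time, bumping the leftmost entry strictly greater than the inserted value down to the next row. The recording tableau Q records, in position (i, j), the step at which that cell was added to P.
  Insert 1 (step 1): P = [1];  Q = [1]
  Insert 5 (step 2): P = [1, 5];  Q = [1, 2]
  Insert 4 (step 3): P = [1, 4] / [5];  Q = [1, 2] / [3]
  Insert 2 (step 4): P = [1, 2] / [4] / [5];  Q = [1, 2] / [3] / [4]
  Insert 6 (step 5): P = [1, 2, 6] / [4] / [5];  Q = [1, 2, 5] / [3] / [4]
  Insert 7 (step 6): P = [1, 2, 6, 7] / [4] / [5];  Q = [1, 2, 5, 6] / [3] / [4]
  Insert 3 (step 7): P = [1, 2, 3, 7] / [4, 6] / [5];  Q = [1, 2, 5, 6] / [3, 7] / [4]
  Insert 8 (step 8): P = [1, 2, 3, 7, 8] / [4, 6] / [5];  Q = [1, 2, 5, 6, 8] / [3, 7] / [4]
Final shape: (5, 2, 1).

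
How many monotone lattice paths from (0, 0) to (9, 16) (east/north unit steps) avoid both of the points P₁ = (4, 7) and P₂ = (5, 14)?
Number of paths = 1247495

Inclusion–exclusion. Total paths: C(25, 9) = 2042975. Through P₁: C(11, 4)·C(14, 5) = 660660. Through P₂: C(19, 5)·C(6, 4) = 174420. Since P₁ is strictly southwest of P₂, a monotone path through both must visit P₁ then P₂; paths through both = C(11, 4)·C(8, 1)·C(6, 4) = 39600. Avoid both = 2042975 − 660660 − 174420 + 39600 = 1247495.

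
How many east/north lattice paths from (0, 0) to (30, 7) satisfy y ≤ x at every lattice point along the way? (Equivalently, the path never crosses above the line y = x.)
Number of paths = 7970688

By the reflection principle (André's argument), the number of monotone paths to (30, 7) with n ≤ m that never go above y = x is C(37, 30) − C(37, 31) = 10295472 − 2324784 = 7970688.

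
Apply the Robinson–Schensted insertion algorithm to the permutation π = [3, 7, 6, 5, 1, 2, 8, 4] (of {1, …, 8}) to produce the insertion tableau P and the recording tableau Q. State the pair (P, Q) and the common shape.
P = [1, 2, 4] / [3, 5, 8] / [6] / [7];  Q = [1, 2, 7] / [3, 6, 8] / [4] / [5];  common shape = (3, 3, 1, 1)

Row-insert the values π_1, π_2, … into P one at a time, bumping the leftmost entry strictly greater than the inserted value down to the next row. The recording tableau Q records, in position (i, j), the step at which that cell was added to P.
  Insert 3 (step 1): P = [3];  Q = [1]
  Insert 7 (step 2): P = [3, 7];  Q = [1, 2]
  Insert 6 (step 3): P = [3, 6] / [7];  Q = [1, 2] / [3]
  Insert 5 (step 4): P = [3, 5] / [6] / [7];  Q = [1, 2] / [3] / [4]
  Insert 1 (step 5): P = [1, 5] / [3] / [6] / [7];  Q = [1, 2] / [3] / [4] / [5]
  Insert 2 (step 6): P = [1, 2] / [3, 5] / [6] / [7];  Q = [1, 2] / [3, 6] / [4] / [5]
  Insert 8 (step 7): P = [1, 2, 8] / [3, 5] / [6] / [7];  Q = [1, 2, 7] / [3, 6] / [4] / [5]
  Insert 4 (step 8): P = [1, 2, 4] / [3, 5, 8] / [6] / [7];  Q = [1, 2, 7] / [3, 6, 8] / [4] / [5]
Final shape: (3, 3, 1, 1).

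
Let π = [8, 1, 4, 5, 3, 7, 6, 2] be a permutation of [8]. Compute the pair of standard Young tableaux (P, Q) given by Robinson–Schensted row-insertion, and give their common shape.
P = [1, 2, 5, 6] / [3, 7] / [4] / [8];  Q = [1, 3, 4, 6] / [2, 7] / [5] / [8];  common shape = (4, 2, 1, 1)

Row-insert the values π_1, π_2, … into P one at a time, bumping the leftmost entry strictly greater than the inserted value down to the next row. The recording tableau Q records, in position (i, j), the step at which that cell was added to P.
  Insert 8 (step 1): P = [8];  Q = [1]
  Insert 1 (step 2): P = [1] / [8];  Q = [1] / [2]
  Insert 4 (step 3): P = [1, 4] / [8];  Q = [1, 3] / [2]
  Insert 5 (step 4): P = [1, 4, 5] / [8];  Q = [1, 3, 4] / [2]
  Insert 3 (step 5): P = [1, 3, 5] / [4] / [8];  Q = [1, 3, 4] / [2] / [5]
  Insert 7 (step 6): P = [1, 3, 5, 7] / [4] / [8];  Q = [1, 3, 4, 6] / [2] / [5]
  Insert 6 (step 7): P = [1, 3, 5, 6] / [4, 7] / [8];  Q = [1, 3, 4, 6] / [2, 7] / [5]
  Insert 2 (step 8): P = [1, 2, 5, 6] / [3, 7] / [4] / [8];  Q = [1, 3, 4, 6] / [2, 7] / [5] / [8]
Final shape: (4, 2, 1, 1).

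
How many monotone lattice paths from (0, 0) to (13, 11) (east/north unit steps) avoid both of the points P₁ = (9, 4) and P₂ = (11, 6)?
Number of paths = 2090388

Inclusion–exclusion. Total paths: C(24, 13) = 2496144. Through P₁: C(13, 9)·C(11, 4) = 235950. Through P₂: C(17, 11)·C(7, 2) = 259896. Since P₁ is strictly southwest of P₂, a monotone path through both must visit P₁ then P₂; paths through both = C(13, 9)·C(4, 2)·C(7, 2) = 90090. Avoid both = 2496144 − 235950 − 259896 + 90090 = 2090388.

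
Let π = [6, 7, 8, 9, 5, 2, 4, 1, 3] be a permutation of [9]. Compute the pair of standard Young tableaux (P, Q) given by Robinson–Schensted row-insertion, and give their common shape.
P = [1, 3, 8, 9] / [2, 4] / [5, 7] / [6];  Q = [1, 2, 3, 4] / [5, 7] / [6, 9] / [8];  common shape = (4, 2, 2, 1)

Row-insert the values π_1, π_2, … into P one at a time, bumping the leftmost entry strictly greater than the inserted value down to the next row. The recording tableau Q records, in position (i, j), the step at which that cell was added to P.
  Insert 6 (step 1): P = [6];  Q = [1]
  Insert 7 (step 2): P = [6, 7];  Q = [1, 2]
  Insert 8 (step 3): P = [6, 7, 8];  Q = [1, 2, 3]
  Insert 9 (step 4): P = [6, 7, 8, 9];  Q = [1, 2, 3, 4]
  Insert 5 (step 5): P = [5, 7, 8, 9] / [6];  Q = [1, 2, 3, 4] / [5]
  Insert 2 (step 6): P = [2, 7, 8, 9] / [5] / [6];  Q = [1, 2, 3, 4] / [5] / [6]
  Insert 4 (step 7): P = [2, 4, 8, 9] / [5, 7] / [6];  Q = [1, 2, 3, 4] / [5, 7] / [6]
  Insert 1 (step 8): P = [1, 4, 8, 9] / [2, 7] / [5] / [6];  Q = [1, 2, 3, 4] / [5, 7] / [6] / [8]
  Insert 3 (step 9): P = [1, 3, 8, 9] / [2, 4] / [5, 7] / [6];  Q = [1, 2, 3, 4] / [5, 7] / [6, 9] / [8]
Final shape: (4, 2, 2, 1).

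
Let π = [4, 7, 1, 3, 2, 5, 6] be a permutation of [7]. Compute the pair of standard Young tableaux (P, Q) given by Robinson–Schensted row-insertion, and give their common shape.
P = [1, 2, 5, 6] / [3, 7] / [4];  Q = [1, 2, 6, 7] / [3, 4] / [5];  common shape = (4, 2, 1)

Row-insert the values π_1, π_2, … into P one at a time, bumping the leftmost entry strictly greater than the inserted value down to the next row. The recording tableau Q records, in position (i, j), the step at which that cell was added to P.
  Insert 4 (step 1): P = [4];  Q = [1]
  Insert 7 (step 2): P = [4, 7];  Q = [1, 2]
  Insert 1 (step 3): P = [1, 7] / [4];  Q = [1, 2] / [3]
  Insert 3 (step 4): P = [1, 3] / [4, 7];  Q = [1, 2] / [3, 4]
  Insert 2 (step 5): P = [1, 2] / [3, 7] / [4];  Q = [1, 2] / [3, 4] / [5]
  Insert 5 (step 6): P = [1, 2, 5] / [3, 7] / [4];  Q = [1, 2, 6] / [3, 4] / [5]
  Insert 6 (step 7): P = [1, 2, 5, 6] / [3, 7] / [4];  Q = [1, 2, 6, 7] / [3, 4] / [5]
Final shape: (4, 2, 1).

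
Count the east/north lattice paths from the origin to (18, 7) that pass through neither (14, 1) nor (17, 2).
Number of paths = 476884

Inclusion–exclusion. Total paths: C(25, 18) = 480700. Through P₁: C(15, 14)·C(10, 4) = 3150. Through P₂: C(19, 17)·C(6, 1) = 1026. Since P₁ is strictly southwest of P₂, a monotone path through both must visit P₁ then P₂; paths through both = C(15, 14)·C(4, 3)·C(6, 1) = 360. Avoid both = 480700 − 3150 − 1026 + 360 = 476884.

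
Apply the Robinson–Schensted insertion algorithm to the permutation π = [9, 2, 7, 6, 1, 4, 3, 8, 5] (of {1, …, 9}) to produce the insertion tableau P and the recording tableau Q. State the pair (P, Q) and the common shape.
P = [1, 3, 5] / [2, 4, 8] / [6] / [7] / [9];  Q = [1, 3, 8] / [2, 6, 9] / [4] / [5] / [7];  common shape = (3, 3, 1, 1, 1)

Row-insert the values π_1, π_2, … into P one at a time, bumping the leftmost entry strictly greater than the inserted value down to the next row. The recording tableau Q records, in position (i, j), the step at which that cell was added to P.
  Insert 9 (step 1): P = [9];  Q = [1]
  Insert 2 (step 2): P = [2] / [9];  Q = [1] / [2]
  Insert 7 (step 3): P = [2, 7] / [9];  Q = [1, 3] / [2]
  Insert 6 (step 4): P = [2, 6] / [7] / [9];  Q = [1, 3] / [2] / [4]
  Insert 1 (step 5): P = [1, 6] / [2] / [7] / [9];  Q = [1, 3] / [2] / [4] / [5]
  Insert 4 (step 6): P = [1, 4] / [2, 6] / [7] / [9];  Q = [1, 3] / [2, 6] / [4] / [5]
  Insert 3 (step 7): P = [1, 3] / [2, 4] / [6] / [7] / [9];  Q = [1, 3] / [2, 6] / [4] / [5] / [7]
  Insert 8 (step 8): P = [1, 3, 8] / [2, 4] / [6] / [7] / [9];  Q = [1, 3, 8] / [2, 6] / [4] / [5] / [7]
  Insert 5 (step 9): P = [1, 3, 5] / [2, 4, 8] / [6] / [7] / [9];  Q = [1, 3, 8] / [2, 6, 9] / [4] / [5] / [7]
Final shape: (3, 3, 1, 1, 1).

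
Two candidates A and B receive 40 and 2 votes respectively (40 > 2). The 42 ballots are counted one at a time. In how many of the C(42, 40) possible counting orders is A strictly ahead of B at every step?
Strict-lead orderings = 779

Total orderings of the 42 votes with 40 for A: C(42, 40) = 861. By the Bertrand ballot formula (Cycle Lemma / reflection principle), the number of orderings in which A is strictly ahead of B throughout is (p − q)/(p + q) · C(p + q, p) = (40 − 2)/(40 + 2) · 861 = 779.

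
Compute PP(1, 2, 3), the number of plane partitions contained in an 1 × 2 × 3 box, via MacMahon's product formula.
PP(1, 2, 3) = 10

Evaluate the triple product over i = 1..1, j = 1..2, k = 1..3. The factors are (2/1) · (3/2) · (4/3) · (3/2) · (4/3) · (5/4). The numerators and denominators telescope so the product is an integer; carrying out the multiplication exactly gives PP(1, 2, 3) = 10.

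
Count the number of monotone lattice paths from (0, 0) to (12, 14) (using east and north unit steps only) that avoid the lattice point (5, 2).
Number of paths = 8599552

Total paths from (0, 0) to (12, 14): C(26, 12) = 9657700. Paths through (5, 2): (paths (0, 0) → (5, 2)) × (paths (5, 2) → (12, 14)) = C(7, 5) · C(19, 7) = 21 · 50388 = 1058148. Avoidance count = 9657700 − 1058148 = 8599552.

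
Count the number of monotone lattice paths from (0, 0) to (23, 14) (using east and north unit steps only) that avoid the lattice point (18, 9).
Number of paths = 4926006900

Total paths from (0, 0) to (23, 14): C(37, 23) = 6107086800. Paths through (18, 9): (paths (0, 0) → (18, 9)) × (paths (18, 9) → (23, 14)) = C(27, 18) · C(10, 5) = 4686825 · 252 = 1181079900. Avoidance count = 6107086800 − 1181079900 = 4926006900.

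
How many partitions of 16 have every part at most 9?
p(16, parts ≤ 9) = 201

Partitions of 16 with all parts ≤ 9: 9+7, 9+6+1, 9+5+2, 9+5+1+1, 9+4+3, 9+4+2+1, 9+4+1+1+1, 9+3+3+1, 9+3+2+2, 9+3+2+1+1, 9+3+1+1+1+1, 9+2+2+2+1, 9+2+2+1+1+1, 9+2+1+1+1+1+1, 9+1+1+1+1+1+1+1, 8+8, 8+7+1, 8+6+2, 8+6+1+1, 8+5+3, 8+5+2+1, 8+5+1+1+1, 8+4+4, 8+4+3+1, 8+4+2+2, 8+4+2+1+1, 8+4+1+1+1+1, 8+3+3+2, 8+3+3+1+1, 8+3+2+2+1, … (201 total). Count = 201.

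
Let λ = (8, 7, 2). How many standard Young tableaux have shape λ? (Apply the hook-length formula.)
# SYT of shape (8, 7, 2) = 116688

Hook-length formula: f^λ = n! / Π hook(c), product over all cells c of the Young diagram. For λ = (8, 7, 2), n = 17 boxes. Hook lengths by row (left-to-right, top-to-bottom): [10, 9, 7, 6, 5, 4, 3, 1]; [8, 7, 5, 4, 3, 2, 1]; [2, 1]. Product of hooks = 3048192000. So f^λ = 17! / 3048192000 = 355687428096000 / 3048192000 = 116688.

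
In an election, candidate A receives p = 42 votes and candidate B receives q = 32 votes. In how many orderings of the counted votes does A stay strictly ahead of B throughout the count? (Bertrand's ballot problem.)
Strict-lead orderings = 120911825638427755470

Total orderings of the 74 votes with 42 for A: C(74, 42) = 894747509724365390478. By the Bertrand ballot formula (Cycle Lemma / reflection principle), the number of orderings in which A is strictly ahead of B throughout is (p − q)/(p + q) · C(p + q, p) = (42 − 32)/(42 + 32) · 894747509724365390478 = 120911825638427755470.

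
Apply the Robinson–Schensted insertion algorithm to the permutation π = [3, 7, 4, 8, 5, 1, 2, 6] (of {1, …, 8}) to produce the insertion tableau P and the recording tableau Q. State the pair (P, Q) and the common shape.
P = [1, 2, 5, 6] / [3, 4] / [7, 8];  Q = [1, 2, 4, 8] / [3, 5] / [6, 7];  common shape = (4, 2, 2)

Row-insert the values π_1, π_2, … into P one at a time, bumping the leftmost entry strictly greater than the inserted value down to the next row. The recording tableau Q records, in position (i, j), the step at which that cell was added to P.
  Insert 3 (step 1): P = [3];  Q = [1]
  Insert 7 (step 2): P = [3, 7];  Q = [1, 2]
  Insert 4 (step 3): P = [3, 4] / [7];  Q = [1, 2] / [3]
  Insert 8 (step 4): P = [3, 4, 8] / [7];  Q = [1, 2, 4] / [3]
  Insert 5 (step 5): P = [3, 4, 5] / [7, 8];  Q = [1, 2, 4] / [3, 5]
  Insert 1 (step 6): P = [1, 4, 5] / [3, 8] / [7];  Q = [1, 2, 4] / [3, 5] / [6]
  Insert 2 (step 7): P = [1, 2, 5] / [3, 4] / [7, 8];  Q = [1, 2, 4] / [3, 5] / [6, 7]
  Insert 6 (step 8): P = [1, 2, 5, 6] / [3, 4] / [7, 8];  Q = [1, 2, 4, 8] / [3, 5] / [6, 7]
Final shape: (4, 2, 2).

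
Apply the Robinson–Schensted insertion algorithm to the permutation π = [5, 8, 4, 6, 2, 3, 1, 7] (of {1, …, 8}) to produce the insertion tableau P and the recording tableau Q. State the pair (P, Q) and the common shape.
P = [1, 3, 7] / [2, 6] / [4, 8] / [5];  Q = [1, 2, 8] / [3, 4] / [5, 6] / [7];  common shape = (3, 2, 2, 1)

Row-insert the values π_1, π_2, … into P one at a time, bumping the leftmost entry strictly greater than the inserted value down to the next row. The recording tableau Q records, in position (i, j), the step at which that cell was added to P.
  Insert 5 (step 1): P = [5];  Q = [1]
  Insert 8 (step 2): P = [5, 8];  Q = [1, 2]
  Insert 4 (step 3): P = [4, 8] / [5];  Q = [1, 2] / [3]
  Insert 6 (step 4): P = [4, 6] / [5, 8];  Q = [1, 2] / [3, 4]
  Insert 2 (step 5): P = [2, 6] / [4, 8] / [5];  Q = [1, 2] / [3, 4] / [5]
  Insert 3 (step 6): P = [2, 3] / [4, 6] / [5, 8];  Q = [1, 2] / [3, 4] / [5, 6]
  Insert 1 (step 7): P = [1, 3] / [2, 6] / [4, 8] / [5];  Q = [1, 2] / [3, 4] / [5, 6] / [7]
  Insert 7 (step 8): P = [1, 3, 7] / [2, 6] / [4, 8] / [5];  Q = [1, 2, 8] / [3, 4] / [5, 6] / [7]
Final shape: (3, 2, 2, 1).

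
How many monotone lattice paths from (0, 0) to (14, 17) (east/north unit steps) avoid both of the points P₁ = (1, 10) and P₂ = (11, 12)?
Number of paths = 188654093

Inclusion–exclusion. Total paths: C(31, 14) = 265182525. Through P₁: C(11, 1)·C(20, 13) = 852720. Through P₂: C(23, 11)·C(8, 3) = 75716368. Since P₁ is strictly southwest of P₂, a monotone path through both must visit P₁ then P₂; paths through both = C(11, 1)·C(12, 10)·C(8, 3) = 40656. Avoid both = 265182525 − 852720 − 75716368 + 40656 = 188654093.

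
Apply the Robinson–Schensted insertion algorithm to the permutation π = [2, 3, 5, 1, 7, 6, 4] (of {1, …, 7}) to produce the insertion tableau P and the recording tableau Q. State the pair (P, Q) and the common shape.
P = [1, 3, 4, 6] / [2, 5] / [7];  Q = [1, 2, 3, 5] / [4, 6] / [7];  common shape = (4, 2, 1)

Row-insert the values π_1, π_2, … into P one at a time, bumping the leftmost entry strictly greater than the inserted value down to the next row. The recording tableau Q records, in position (i, j), the step at which that cell was added to P.
  Insert 2 (step 1): P = [2];  Q = [1]
  Insert 3 (step 2): P = [2, 3];  Q = [1, 2]
  Insert 5 (step 3): P = [2, 3, 5];  Q = [1, 2, 3]
  Insert 1 (step 4): P = [1, 3, 5] / [2];  Q = [1, 2, 3] / [4]
  Insert 7 (step 5): P = [1, 3, 5, 7] / [2];  Q = [1, 2, 3, 5] / [4]
  Insert 6 (step 6): P = [1, 3, 5, 6] / [2, 7];  Q = [1, 2, 3, 5] / [4, 6]
  Insert 4 (step 7): P = [1, 3, 4, 6] / [2, 5] / [7];  Q = [1, 2, 3, 5] / [4, 6] / [7]
Final shape: (4, 2, 1).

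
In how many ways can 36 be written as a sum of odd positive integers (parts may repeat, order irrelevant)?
p_odd(36) = 668

Enumerate partitions using only odd parts via the recurrence o(n, m) = o(n, m−2) + o(n−m, m) over odd m, starting from the largest odd part ≤ n. This gives p_odd(36) = 668. (Euler's theorem: equals the count of distinct-part partitions.)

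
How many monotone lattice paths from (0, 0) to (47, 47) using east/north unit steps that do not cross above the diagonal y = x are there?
C_47 = 33868773757191046886429490

These NE paths below the diagonal are counted by the Catalan number C_n = (1/(n + 1)) · C(2n, n). For n = 47: C_47 = (1/48) · C(94, 47) = 1625701140345170250548615520/48 = 33868773757191046886429490.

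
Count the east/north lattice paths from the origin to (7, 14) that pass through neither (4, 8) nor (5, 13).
Number of paths = 57906

Inclusion–exclusion. Total paths: C(21, 7) = 116280. Through P₁: C(12, 4)·C(9, 3) = 41580. Through P₂: C(18, 5)·C(3, 2) = 25704. Since P₁ is strictly southwest of P₂, a monotone path through both must visit P₁ then P₂; paths through both = C(12, 4)·C(6, 1)·C(3, 2) = 8910. Avoid both = 116280 − 41580 − 25704 + 8910 = 57906.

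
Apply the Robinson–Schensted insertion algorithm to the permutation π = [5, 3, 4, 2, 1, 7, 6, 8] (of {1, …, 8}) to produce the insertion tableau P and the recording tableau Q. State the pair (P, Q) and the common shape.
P = [1, 4, 6, 8] / [2, 7] / [3] / [5];  Q = [1, 3, 6, 8] / [2, 7] / [4] / [5];  common shape = (4, 2, 1, 1)

Row-insert the values π_1, π_2, … into P one at a time, bumping the leftmost entry strictly greater than the inserted value down to the next row. The recording tableau Q records, in position (i, j), the step at which that cell was added to P.
  Insert 5 (step 1): P = [5];  Q = [1]
  Insert 3 (step 2): P = [3] / [5];  Q = [1] / [2]
  Insert 4 (step 3): P = [3, 4] / [5];  Q = [1, 3] / [2]
  Insert 2 (step 4): P = [2, 4] / [3] / [5];  Q = [1, 3] / [2] / [4]
  Insert 1 (step 5): P = [1, 4] / [2] / [3] / [5];  Q = [1, 3] / [2] / [4] / [5]
  Insert 7 (step 6): P = [1, 4, 7] / [2] / [3] / [5];  Q = [1, 3, 6] / [2] / [4] / [5]
  Insert 6 (step 7): P = [1, 4, 6] / [2, 7] / [3] / [5];  Q = [1, 3, 6] / [2, 7] / [4] / [5]
  Insert 8 (step 8): P = [1, 4, 6, 8] / [2, 7] / [3] / [5];  Q = [1, 3, 6, 8] / [2, 7] / [4] / [5]
Final shape: (4, 2, 1, 1).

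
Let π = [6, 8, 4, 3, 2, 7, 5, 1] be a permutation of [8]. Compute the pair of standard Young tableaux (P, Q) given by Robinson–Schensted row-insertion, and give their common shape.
P = [1, 5] / [2, 7] / [3, 8] / [4] / [6];  Q = [1, 2] / [3, 6] / [4, 7] / [5] / [8];  common shape = (2, 2, 2, 1, 1)

Row-insert the values π_1, π_2, … into P one at a time, bumping the leftmost entry strictly greater than the inserted value down to the next row. The recording tableau Q records, in position (i, j), the step at which that cell was added to P.
  Insert 6 (step 1): P = [6];  Q = [1]
  Insert 8 (step 2): P = [6, 8];  Q = [1, 2]
  Insert 4 (step 3): P = [4, 8] / [6];  Q = [1, 2] / [3]
  Insert 3 (step 4): P = [3, 8] / [4] / [6];  Q = [1, 2] / [3] / [4]
  Insert 2 (step 5): P = [2, 8] / [3] / [4] / [6];  Q = [1, 2] / [3] / [4] / [5]
  Insert 7 (step 6): P = [2, 7] / [3, 8] / [4] / [6];  Q = [1, 2] / [3, 6] / [4] / [5]
  Insert 5 (step 7): P = [2, 5] / [3, 7] / [4, 8] / [6];  Q = [1, 2] / [3, 6] / [4, 7] / [5]
  Insert 1 (step 8): P = [1, 5] / [2, 7] / [3, 8] / [4] / [6];  Q = [1, 2] / [3, 6] / [4, 7] / [5] / [8]
Final shape: (2, 2, 2, 1, 1).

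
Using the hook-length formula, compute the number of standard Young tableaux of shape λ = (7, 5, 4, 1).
# SYT of shape (7, 5, 4, 1) = 1050192

Hook-length formula: f^λ = n! / Π hook(c), product over all cells c of the Young diagram. For λ = (7, 5, 4, 1), n = 17 boxes. Hook lengths by row (left-to-right, top-to-bottom): [10, 8, 7, 6, 4, 2, 1]; [7, 5, 4, 3, 1]; [5, 3, 2, 1]; [1]. Product of hooks = 338688000. So f^λ = 17! / 338688000 = 355687428096000 / 338688000 = 1050192.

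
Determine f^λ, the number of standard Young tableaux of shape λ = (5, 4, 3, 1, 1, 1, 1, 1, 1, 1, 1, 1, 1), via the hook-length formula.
# SYT of shape (5, 4, 3, 1, 1, 1, 1, 1, 1, 1, 1, 1, 1) = 43257984

Hook-length formula: f^λ = n! / Π hook(c), product over all cells c of the Young diagram. For λ = (5, 4, 3, 1, 1, 1, 1, 1, 1, 1, 1, 1, 1), n = 22 boxes. Hook lengths by row (left-to-right, top-to-bottom): [17, 6, 5, 3, 1]; [15, 4, 3, 1]; [13, 2, 1]; [10]; [9]; [8]; [7]; [6]; [5]; [4]; [3]; [2]; [1]. Product of hooks = 25983659520000. So f^λ = 22! / 25983659520000 = 1124000727777607680000 / 25983659520000 = 43257984.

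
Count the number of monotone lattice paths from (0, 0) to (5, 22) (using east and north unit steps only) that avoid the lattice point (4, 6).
Number of paths = 77160

Total paths from (0, 0) to (5, 22): C(27, 5) = 80730. Paths through (4, 6): (paths (0, 0) → (4, 6)) × (paths (4, 6) → (5, 22)) = C(10, 4) · C(17, 1) = 210 · 17 = 3570. Avoidance count = 80730 − 3570 = 77160.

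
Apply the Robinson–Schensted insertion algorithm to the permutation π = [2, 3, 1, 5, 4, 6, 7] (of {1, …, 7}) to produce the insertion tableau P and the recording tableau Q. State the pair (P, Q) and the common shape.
P = [1, 3, 4, 6, 7] / [2, 5];  Q = [1, 2, 4, 6, 7] / [3, 5];  common shape = (5, 2)

Row-insert the values π_1, π_2, … into P one at a time, bumping the leftmost entry strictly greater than the inserted value down to the next row. The recording tableau Q records, in position (i, j), the step at which that cell was added to P.
  Insert 2 (step 1): P = [2];  Q = [1]
  Insert 3 (step 2): P = [2, 3];  Q = [1, 2]
  Insert 1 (step 3): P = [1, 3] / [2];  Q = [1, 2] / [3]
  Insert 5 (step 4): P = [1, 3, 5] / [2];  Q = [1, 2, 4] / [3]
  Insert 4 (step 5): P = [1, 3, 4] / [2, 5];  Q = [1, 2, 4] / [3, 5]
  Insert 6 (step 6): P = [1, 3, 4, 6] / [2, 5];  Q = [1, 2, 4, 6] / [3, 5]
  Insert 7 (step 7): P = [1, 3, 4, 6, 7] / [2, 5];  Q = [1, 2, 4, 6, 7] / [3, 5]
Final shape: (5, 2).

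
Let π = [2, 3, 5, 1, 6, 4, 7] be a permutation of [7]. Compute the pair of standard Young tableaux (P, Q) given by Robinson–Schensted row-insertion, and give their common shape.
P = [1, 3, 4, 6, 7] / [2, 5];  Q = [1, 2, 3, 5, 7] / [4, 6];  common shape = (5, 2)

Row-insert the values π_1, π_2, … into P one at a time, bumping the leftmost entry strictly greater than the inserted value down to the next row. The recording tableau Q records, in position (i, j), the step at which that cell was added to P.
  Insert 2 (step 1): P = [2];  Q = [1]
  Insert 3 (step 2): P = [2, 3];  Q = [1, 2]
  Insert 5 (step 3): P = [2, 3, 5];  Q = [1, 2, 3]
  Insert 1 (step 4): P = [1, 3, 5] / [2];  Q = [1, 2, 3] / [4]
  Insert 6 (step 5): P = [1, 3, 5, 6] / [2];  Q = [1, 2, 3, 5] / [4]
  Insert 4 (step 6): P = [1, 3, 4, 6] / [2, 5];  Q = [1, 2, 3, 5] / [4, 6]
  Insert 7 (step 7): P = [1, 3, 4, 6, 7] / [2, 5];  Q = [1, 2, 3, 5, 7] / [4, 6]
Final shape: (5, 2).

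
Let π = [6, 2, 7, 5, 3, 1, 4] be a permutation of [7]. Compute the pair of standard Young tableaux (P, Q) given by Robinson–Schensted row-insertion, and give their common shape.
P = [1, 3, 4] / [2, 7] / [5] / [6];  Q = [1, 3, 7] / [2, 4] / [5] / [6];  common shape = (3, 2, 1, 1)

Row-insert the values π_1, π_2, … into P one at a time, bumping the leftmost entry strictly greater than the inserted value down to the next row. The recording tableau Q records, in position (i, j), the step at which that cell was added to P.
  Insert 6 (step 1): P = [6];  Q = [1]
  Insert 2 (step 2): P = [2] / [6];  Q = [1] / [2]
  Insert 7 (step 3): P = [2, 7] / [6];  Q = [1, 3] / [2]
  Insert 5 (step 4): P = [2, 5] / [6, 7];  Q = [1, 3] / [2, 4]
  Insert 3 (step 5): P = [2, 3] / [5, 7] / [6];  Q = [1, 3] / [2, 4] / [5]
  Insert 1 (step 6): P = [1, 3] / [2, 7] / [5] / [6];  Q = [1, 3] / [2, 4] / [5] / [6]
  Insert 4 (step 7): P = [1, 3, 4] / [2, 7] / [5] / [6];  Q = [1, 3, 7] / [2, 4] / [5] / [6]
Final shape: (3, 2, 1, 1).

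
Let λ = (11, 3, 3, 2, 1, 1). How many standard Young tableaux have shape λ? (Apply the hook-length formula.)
# SYT of shape (11, 3, 3, 2, 1, 1) = 68677875

Hook-length formula: f^λ = n! / Π hook(c), product over all cells c of the Young diagram. For λ = (11, 3, 3, 2, 1, 1), n = 21 boxes. Hook lengths by row (left-to-right, top-to-bottom): [16, 13, 11, 8, 7, 6, 5, 4, 3, 2, 1]; [7, 4, 2]; [6, 3, 1]; [4, 1]; [2]; [1]. Product of hooks = 743921418240. So f^λ = 21! / 743921418240 = 51090942171709440000 / 743921418240 = 68677875.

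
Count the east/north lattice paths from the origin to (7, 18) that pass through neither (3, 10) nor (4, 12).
Number of paths = 258322

Inclusion–exclusion. Total paths: C(25, 7) = 480700. Through P₁: C(13, 3)·C(12, 4) = 141570. Through P₂: C(16, 4)·C(9, 3) = 152880. Since P₁ is strictly southwest of P₂, a monotone path through both must visit P₁ then P₂; paths through both = C(13, 3)·C(3, 1)·C(9, 3) = 72072. Avoid both = 480700 − 141570 − 152880 + 72072 = 258322.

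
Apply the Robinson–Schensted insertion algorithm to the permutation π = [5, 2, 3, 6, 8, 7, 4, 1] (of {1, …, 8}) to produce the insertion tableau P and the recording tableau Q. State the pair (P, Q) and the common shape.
P = [1, 3, 4, 7] / [2, 6] / [5] / [8];  Q = [1, 3, 4, 5] / [2, 6] / [7] / [8];  common shape = (4, 2, 1, 1)

Row-insert the values π_1, π_2, … into P one at a time, bumping the leftmost entry strictly greater than the inserted value down to the next row. The recording tableau Q records, in position (i, j), the step at which that cell was added to P.
  Insert 5 (step 1): P = [5];  Q = [1]
  Insert 2 (step 2): P = [2] / [5];  Q = [1] / [2]
  Insert 3 (step 3): P = [2, 3] / [5];  Q = [1, 3] / [2]
  Insert 6 (step 4): P = [2, 3, 6] / [5];  Q = [1, 3, 4] / [2]
  Insert 8 (step 5): P = [2, 3, 6, 8] / [5];  Q = [1, 3, 4, 5] / [2]
  Insert 7 (step 6): P = [2, 3, 6, 7] / [5, 8];  Q = [1, 3, 4, 5] / [2, 6]
  Insert 4 (step 7): P = [2, 3, 4, 7] / [5, 6] / [8];  Q = [1, 3, 4, 5] / [2, 6] / [7]
  Insert 1 (step 8): P = [1, 3, 4, 7] / [2, 6] / [5] / [8];  Q = [1, 3, 4, 5] / [2, 6] / [7] / [8]
Final shape: (4, 2, 1, 1).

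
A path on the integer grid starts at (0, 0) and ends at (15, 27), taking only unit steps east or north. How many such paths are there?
Number of paths = 98672427616

A monotone lattice path from (0, 0) to (15, 27) consists of 15 east steps and 27 north steps in some order, so it is determined by which 15 of the 42 steps are east. The count is C(42, 15) = 98672427616.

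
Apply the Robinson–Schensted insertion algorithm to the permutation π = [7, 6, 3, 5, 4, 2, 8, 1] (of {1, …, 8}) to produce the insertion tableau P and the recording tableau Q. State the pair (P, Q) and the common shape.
P = [1, 4, 8] / [2] / [3] / [5] / [6] / [7];  Q = [1, 4, 7] / [2] / [3] / [5] / [6] / [8];  common shape = (3, 1, 1, 1, 1, 1)

Row-insert the values π_1, π_2, … into P one at a time, bumping the leftmost entry strictly greater than the inserted value down to the next row. The recording tableau Q records, in position (i, j), the step at which that cell was added to P.
  Insert 7 (step 1): P = [7];  Q = [1]
  Insert 6 (step 2): P = [6] / [7];  Q = [1] / [2]
  Insert 3 (step 3): P = [3] / [6] / [7];  Q = [1] / [2] / [3]
  Insert 5 (step 4): P = [3, 5] / [6] / [7];  Q = [1, 4] / [2] / [3]
  Insert 4 (step 5): P = [3, 4] / [5] / [6] / [7];  Q = [1, 4] / [2] / [3] / [5]
  Insert 2 (step 6): P = [2, 4] / [3] / [5] / [6] / [7];  Q = [1, 4] / [2] / [3] / [5] / [6]
  Insert 8 (step 7): P = [2, 4, 8] / [3] / [5] / [6] / [7];  Q = [1, 4, 7] / [2] / [3] / [5] / [6]
  Insert 1 (step 8): P = [1, 4, 8] / [2] / [3] / [5] / [6] / [7];  Q = [1, 4, 7] / [2] / [3] / [5] / [6] / [8]
Final shape: (3, 1, 1, 1, 1, 1).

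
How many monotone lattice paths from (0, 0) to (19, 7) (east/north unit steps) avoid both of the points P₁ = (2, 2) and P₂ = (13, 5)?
Number of paths = 321044

Inclusion–exclusion. Total paths: C(26, 19) = 657800. Through P₁: C(4, 2)·C(22, 17) = 158004. Through P₂: C(18, 13)·C(8, 6) = 239904. Since P₁ is strictly southwest of P₂, a monotone path through both must visit P₁ then P₂; paths through both = C(4, 2)·C(14, 11)·C(8, 6) = 61152. Avoid both = 657800 − 158004 − 239904 + 61152 = 321044.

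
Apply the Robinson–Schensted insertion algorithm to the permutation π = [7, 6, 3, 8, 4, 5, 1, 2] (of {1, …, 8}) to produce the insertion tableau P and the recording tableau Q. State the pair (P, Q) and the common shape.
P = [1, 2, 5] / [3, 4] / [6, 8] / [7];  Q = [1, 4, 6] / [2, 5] / [3, 8] / [7];  common shape = (3, 2, 2, 1)

Row-insert the values π_1, π_2, … into P one at a time, bumping the leftmost entry strictly greater than the inserted value down to the next row. The recording tableau Q records, in position (i, j), the step at which that cell was added to P.
  Insert 7 (step 1): P = [7];  Q = [1]
  Insert 6 (step 2): P = [6] / [7];  Q = [1] / [2]
  Insert 3 (step 3): P = [3] / [6] / [7];  Q = [1] / [2] / [3]
  Insert 8 (step 4): P = [3, 8] / [6] / [7];  Q = [1, 4] / [2] / [3]
  Insert 4 (step 5): P = [3, 4] / [6, 8] / [7];  Q = [1, 4] / [2, 5] / [3]
  Insert 5 (step 6): P = [3, 4, 5] / [6, 8] / [7];  Q = [1, 4, 6] / [2, 5] / [3]
  Insert 1 (step 7): P = [1, 4, 5] / [3, 8] / [6] / [7];  Q = [1, 4, 6] / [2, 5] / [3] / [7]
  Insert 2 (step 8): P = [1, 2, 5] / [3, 4] / [6, 8] / [7];  Q = [1, 4, 6] / [2, 5] / [3, 8] / [7]
Final shape: (3, 2, 2, 1).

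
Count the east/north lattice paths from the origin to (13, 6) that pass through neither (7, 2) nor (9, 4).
Number of paths = 12087

Inclusion–exclusion. Total paths: C(19, 13) = 27132. Through P₁: C(9, 7)·C(10, 6) = 7560. Through P₂: C(13, 9)·C(6, 4) = 10725. Since P₁ is strictly southwest of P₂, a monotone path through both must visit P₁ then P₂; paths through both = C(9, 7)·C(4, 2)·C(6, 4) = 3240. Avoid both = 27132 − 7560 − 10725 + 3240 = 12087.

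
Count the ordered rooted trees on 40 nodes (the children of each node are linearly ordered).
C_39 = 680425371729975800390

These ordered rooted trees are counted by the Catalan number C_n = (1/(n + 1)) · C(2n, n). For n = 39: C_39 = (1/40) · C(78, 39) = 27217014869199032015600/40 = 680425371729975800390.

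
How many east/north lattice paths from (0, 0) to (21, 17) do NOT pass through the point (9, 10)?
Number of paths = 24126400716

Total paths from (0, 0) to (21, 17): C(38, 21) = 28781143380. Paths through (9, 10): (paths (0, 0) → (9, 10)) × (paths (9, 10) → (21, 17)) = C(19, 9) · C(19, 12) = 92378 · 50388 = 4654742664. Avoidance count = 28781143380 − 4654742664 = 24126400716.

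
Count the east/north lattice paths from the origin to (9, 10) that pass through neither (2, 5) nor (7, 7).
Number of paths = 45836

Inclusion–exclusion. Total paths: C(19, 9) = 92378. Through P₁: C(7, 2)·C(12, 7) = 16632. Through P₂: C(14, 7)·C(5, 2) = 34320. Since P₁ is strictly southwest of P₂, a monotone path through both must visit P₁ then P₂; paths through both = C(7, 2)·C(7, 5)·C(5, 2) = 4410. Avoid both = 92378 − 16632 − 34320 + 4410 = 45836.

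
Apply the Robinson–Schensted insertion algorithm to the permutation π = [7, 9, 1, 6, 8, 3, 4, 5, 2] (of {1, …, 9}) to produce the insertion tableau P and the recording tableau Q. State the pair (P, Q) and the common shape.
P = [1, 2, 4, 5] / [3, 8] / [6, 9] / [7];  Q = [1, 2, 5, 8] / [3, 4] / [6, 7] / [9];  common shape = (4, 2, 2, 1)

Row-insert the values π_1, π_2, … into P one at a time, bumping the leftmost entry strictly greater than the inserted value down to the next row. The recording tableau Q records, in position (i, j), the step at which that cell was added to P.
  Insert 7 (step 1): P = [7];  Q = [1]
  Insert 9 (step 2): P = [7, 9];  Q = [1, 2]
  Insert 1 (step 3): P = [1, 9] / [7];  Q = [1, 2] / [3]
  Insert 6 (step 4): P = [1, 6] / [7, 9];  Q = [1, 2] / [3, 4]
  Insert 8 (step 5): P = [1, 6, 8] / [7, 9];  Q = [1, 2, 5] / [3, 4]
  Insert 3 (step 6): P = [1, 3, 8] / [6, 9] / [7];  Q = [1, 2, 5] / [3, 4] / [6]
  Insert 4 (step 7): P = [1, 3, 4] / [6, 8] / [7, 9];  Q = [1, 2, 5] / [3, 4] / [6, 7]
  Insert 5 (step 8): P = [1, 3, 4, 5] / [6, 8] / [7, 9];  Q = [1, 2, 5, 8] / [3, 4] / [6, 7]
  Insert 2 (step 9): P = [1, 2, 4, 5] / [3, 8] / [6, 9] / [7];  Q = [1, 2, 5, 8] / [3, 4] / [6, 7] / [9]
Final shape: (4, 2, 2, 1).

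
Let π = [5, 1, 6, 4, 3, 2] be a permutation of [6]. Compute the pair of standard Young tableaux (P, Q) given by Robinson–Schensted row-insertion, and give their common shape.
P = [1, 2] / [3, 6] / [4] / [5];  Q = [1, 3] / [2, 4] / [5] / [6];  common shape = (2, 2, 1, 1)

Row-insert the values π_1, π_2, … into P one at a time, bumping the leftmost entry strictly greater than the inserted value down to the next row. The recording tableau Q records, in position (i, j), the step at which that cell was added to P.
  Insert 5 (step 1): P = [5];  Q = [1]
  Insert 1 (step 2): P = [1] / [5];  Q = [1] / [2]
  Insert 6 (step 3): P = [1, 6] / [5];  Q = [1, 3] / [2]
  Insert 4 (step 4): P = [1, 4] / [5, 6];  Q = [1, 3] / [2, 4]
  Insert 3 (step 5): P = [1, 3] / [4, 6] / [5];  Q = [1, 3] / [2, 4] / [5]
  Insert 2 (step 6): P = [1, 2] / [3, 6] / [4] / [5];  Q = [1, 3] / [2, 4] / [5] / [6]
Final shape: (2, 2, 1, 1).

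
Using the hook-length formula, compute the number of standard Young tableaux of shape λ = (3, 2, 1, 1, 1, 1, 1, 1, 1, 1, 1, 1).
# SYT of shape (3, 2, 1, 1, 1, 1, 1, 1, 1, 1, 1, 1) = 715

Hook-length formula: f^λ = n! / Π hook(c), product over all cells c of the Young diagram. For λ = (3, 2, 1, 1, 1, 1, 1, 1, 1, 1, 1, 1), n = 15 boxes. Hook lengths by row (left-to-right, top-to-bottom): [14, 3, 1]; [12, 1]; [10]; [9]; [8]; [7]; [6]; [5]; [4]; [3]; [2]; [1]. Product of hooks = 1828915200. So f^λ = 15! / 1828915200 = 1307674368000 / 1828915200 = 715.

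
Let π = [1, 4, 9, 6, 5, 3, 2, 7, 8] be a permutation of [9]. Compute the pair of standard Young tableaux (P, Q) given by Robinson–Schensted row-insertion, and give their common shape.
P = [1, 2, 5, 7, 8] / [3] / [4] / [6] / [9];  Q = [1, 2, 3, 8, 9] / [4] / [5] / [6] / [7];  common shape = (5, 1, 1, 1, 1)

Row-insert the values π_1, π_2, … into P one at a time, bumping the leftmost entry strictly greater than the inserted value down to the next row. The recording tableau Q records, in position (i, j), the step at which that cell was added to P.
  Insert 1 (step 1): P = [1];  Q = [1]
  Insert 4 (step 2): P = [1, 4];  Q = [1, 2]
  Insert 9 (step 3): P = [1, 4, 9];  Q = [1, 2, 3]
  Insert 6 (step 4): P = [1, 4, 6] / [9];  Q = [1, 2, 3] / [4]
  Insert 5 (step 5): P = [1, 4, 5] / [6] / [9];  Q = [1, 2, 3] / [4] / [5]
  Insert 3 (step 6): P = [1, 3, 5] / [4] / [6] / [9];  Q = [1, 2, 3] / [4] / [5] / [6]
  Insert 2 (step 7): P = [1, 2, 5] / [3] / [4] / [6] / [9];  Q = [1, 2, 3] / [4] / [5] / [6] / [7]
  Insert 7 (step 8): P = [1, 2, 5, 7] / [3] / [4] / [6] / [9];  Q = [1, 2, 3, 8] / [4] / [5] / [6] / [7]
  Insert 8 (step 9): P = [1, 2, 5, 7, 8] / [3] / [4] / [6] / [9];  Q = [1, 2, 3, 8, 9] / [4] / [5] / [6] / [7]
Final shape: (5, 1, 1, 1, 1).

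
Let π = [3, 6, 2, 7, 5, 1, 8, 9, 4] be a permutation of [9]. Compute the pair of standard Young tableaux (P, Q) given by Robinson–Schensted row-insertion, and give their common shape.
P = [1, 4, 7, 8, 9] / [2, 5] / [3, 6];  Q = [1, 2, 4, 7, 8] / [3, 5] / [6, 9];  common shape = (5, 2, 2)

Row-insert the values π_1, π_2, … into P one at a time, bumping the leftmost entry strictly greater than the inserted value down to the next row. The recording tableau Q records, in position (i, j), the step at which that cell was added to P.
  Insert 3 (step 1): P = [3];  Q = [1]
  Insert 6 (step 2): P = [3, 6];  Q = [1, 2]
  Insert 2 (step 3): P = [2, 6] / [3];  Q = [1, 2] / [3]
  Insert 7 (step 4): P = [2, 6, 7] / [3];  Q = [1, 2, 4] / [3]
  Insert 5 (step 5): P = [2, 5, 7] / [3, 6];  Q = [1, 2, 4] / [3, 5]
  Insert 1 (step 6): P = [1, 5, 7] / [2, 6] / [3];  Q = [1, 2, 4] / [3, 5] / [6]
  Insert 8 (step 7): P = [1, 5, 7, 8] / [2, 6] / [3];  Q = [1, 2, 4, 7] / [3, 5] / [6]
  Insert 9 (step 8): P = [1, 5, 7, 8, 9] / [2, 6] / [3];  Q = [1, 2, 4, 7, 8] / [3, 5] / [6]
  Insert 4 (step 9): P = [1, 4, 7, 8, 9] / [2, 5] / [3, 6];  Q = [1, 2, 4, 7, 8] / [3, 5] / [6, 9]
Final shape: (5, 2, 2).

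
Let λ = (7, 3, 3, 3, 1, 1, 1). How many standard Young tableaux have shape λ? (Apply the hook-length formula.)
# SYT of shape (7, 3, 3, 3, 1, 1, 1) = 18653250

Hook-length formula: f^λ = n! / Π hook(c), product over all cells c of the Young diagram. For λ = (7, 3, 3, 3, 1, 1, 1), n = 19 boxes. Hook lengths by row (left-to-right, top-to-bottom): [13, 9, 8, 4, 3, 2, 1]; [8, 4, 3]; [7, 3, 2]; [6, 2, 1]; [3]; [2]; [1]. Product of hooks = 6521389056. So f^λ = 19! / 6521389056 = 121645100408832000 / 6521389056 = 18653250.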